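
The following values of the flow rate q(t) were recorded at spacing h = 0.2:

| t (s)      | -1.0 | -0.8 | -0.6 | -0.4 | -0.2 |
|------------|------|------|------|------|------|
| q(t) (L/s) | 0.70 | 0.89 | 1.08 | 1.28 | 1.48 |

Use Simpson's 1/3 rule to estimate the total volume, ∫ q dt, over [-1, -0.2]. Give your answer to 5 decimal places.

h = 0.2, n = 4.
(h/3)·[y₀ + 4y₁ + 2y₂ + 4y₃ + y₄] = 0.066667·(13.02) = 0.86800.

0.86800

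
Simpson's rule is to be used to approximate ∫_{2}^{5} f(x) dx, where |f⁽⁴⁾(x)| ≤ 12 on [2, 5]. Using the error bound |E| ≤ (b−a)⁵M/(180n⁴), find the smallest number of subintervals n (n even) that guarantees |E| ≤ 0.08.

4

Need 2916/(180n⁴) ≤ 0.08.
n⁴ ≥ 2916/(180·0.08) = 202.5 ⇒ n ≥ 3.7723, so the smallest even n is 4. (n must be even for Simpson's rule.)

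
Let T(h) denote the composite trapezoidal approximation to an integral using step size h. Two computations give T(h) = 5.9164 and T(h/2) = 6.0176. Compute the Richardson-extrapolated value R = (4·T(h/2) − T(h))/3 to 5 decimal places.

6.05133

R = (4·T(h/2) − T(h)) / 3 = (4·6.0176 − 5.9164)/3 = (18.1540)/3 = 6.05133.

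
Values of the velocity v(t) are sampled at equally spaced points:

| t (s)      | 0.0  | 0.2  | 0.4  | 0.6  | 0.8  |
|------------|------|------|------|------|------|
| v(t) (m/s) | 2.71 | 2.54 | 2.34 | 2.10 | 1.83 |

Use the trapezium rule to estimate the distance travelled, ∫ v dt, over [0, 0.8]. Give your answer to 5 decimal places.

1.85000

h = 0.2, n = 4.
(h/2)·[y₀ + 2y₁ + 2y₂ + 2y₃ + y₄] = 0.1·(18.50) = 1.85000.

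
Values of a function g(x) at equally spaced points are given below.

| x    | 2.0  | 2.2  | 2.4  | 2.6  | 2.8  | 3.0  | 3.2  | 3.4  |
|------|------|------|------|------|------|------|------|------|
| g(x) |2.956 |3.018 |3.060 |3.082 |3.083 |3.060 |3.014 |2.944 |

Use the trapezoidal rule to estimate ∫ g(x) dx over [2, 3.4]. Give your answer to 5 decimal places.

h = 0.2, n = 7.
(h/2)·[y₀ + 2y₁ + 2y₂ + 2y₃ + 2y₄ + 2y₅ + 2y₆ + y₇] = 0.1·(42.534) = 4.25340.

4.25340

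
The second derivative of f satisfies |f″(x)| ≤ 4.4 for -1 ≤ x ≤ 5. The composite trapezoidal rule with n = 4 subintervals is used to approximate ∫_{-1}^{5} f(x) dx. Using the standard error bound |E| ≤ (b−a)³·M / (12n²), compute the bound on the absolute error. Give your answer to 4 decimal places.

4.9500

|E| ≤ (6)³·4.4 / (12·4²) = 950.4/192 = 4.9500.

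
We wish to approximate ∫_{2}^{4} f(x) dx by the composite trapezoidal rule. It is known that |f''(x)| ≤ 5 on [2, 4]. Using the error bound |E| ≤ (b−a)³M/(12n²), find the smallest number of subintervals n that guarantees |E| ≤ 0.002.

Need 40/(12n²) ≤ 0.002.
n² ≥ 40/(12·0.002) = 1666.67 ⇒ n ≥ 40.8248, so the smallest n is 41.

41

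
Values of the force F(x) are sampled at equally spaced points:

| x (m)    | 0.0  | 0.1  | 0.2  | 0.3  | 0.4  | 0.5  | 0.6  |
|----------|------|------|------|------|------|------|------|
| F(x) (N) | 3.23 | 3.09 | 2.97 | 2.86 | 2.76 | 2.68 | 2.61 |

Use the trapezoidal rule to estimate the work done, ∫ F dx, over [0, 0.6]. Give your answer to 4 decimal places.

h = 0.1, n = 6.
(h/2)·[y₀ + 2y₁ + 2y₂ + 2y₃ + 2y₄ + 2y₅ + y₆] = 0.05·(34.56) = 1.7280.

1.7280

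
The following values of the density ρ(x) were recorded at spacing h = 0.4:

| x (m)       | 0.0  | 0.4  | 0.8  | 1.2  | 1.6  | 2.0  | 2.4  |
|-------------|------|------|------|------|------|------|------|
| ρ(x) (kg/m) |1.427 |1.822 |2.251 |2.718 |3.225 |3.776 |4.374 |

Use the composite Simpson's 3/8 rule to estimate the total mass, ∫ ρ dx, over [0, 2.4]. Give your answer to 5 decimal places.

6.66885

h = 0.4, n = 6.
(3h/8)·[y₀ + 3y₁ + 3y₂ + 2y₃ + 3y₄ + 3y₅ + y₆] = 0.15·(44.459) = 6.66885.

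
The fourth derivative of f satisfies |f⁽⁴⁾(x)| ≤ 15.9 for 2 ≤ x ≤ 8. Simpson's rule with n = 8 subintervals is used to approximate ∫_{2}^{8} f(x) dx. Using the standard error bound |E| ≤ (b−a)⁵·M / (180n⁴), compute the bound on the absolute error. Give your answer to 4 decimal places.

|E| ≤ (6)⁵·15.9 / (180·8⁴) = 123638.4/737280 = 0.1677.

0.1677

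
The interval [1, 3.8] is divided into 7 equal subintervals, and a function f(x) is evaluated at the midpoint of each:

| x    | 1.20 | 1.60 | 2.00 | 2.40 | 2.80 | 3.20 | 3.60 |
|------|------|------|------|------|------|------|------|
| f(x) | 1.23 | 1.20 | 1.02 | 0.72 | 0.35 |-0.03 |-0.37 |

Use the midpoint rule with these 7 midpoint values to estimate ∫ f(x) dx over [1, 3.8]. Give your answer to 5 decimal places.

1.64800

h = 0.4, n = 7.
h·[y(m₁) + y(m₂) + y(m₃) + y(m₄) + y(m₅) + y(m₆) + y(m₇)] = 0.4·(4.12) = 1.64800.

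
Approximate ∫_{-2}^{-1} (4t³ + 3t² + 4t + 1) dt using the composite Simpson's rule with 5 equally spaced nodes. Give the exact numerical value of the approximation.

h = (-1 − (-2))/4 = 0.25.
Nodes t₀,…,t₄ = -2, -1.75, -1.5, -1.25, -1.
f(t) = 4t³ + 3t² + 4t + 1: f₀=-27, f₁=-18.25, f₂=-11.75, f₃=-7.125, f₄=-4.
(h/3)·[f₀ + 4f₁ + 2f₂ + 4f₃ + f₄] = 0.083333·(-156) = -13.

-13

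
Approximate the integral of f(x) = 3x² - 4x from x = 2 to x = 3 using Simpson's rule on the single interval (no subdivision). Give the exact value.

S = (b−a)/6 · [f(2) + 4f(2.5) + f(3)] = 0.166667·[4 + 4·8.75 + 15] = 9.

9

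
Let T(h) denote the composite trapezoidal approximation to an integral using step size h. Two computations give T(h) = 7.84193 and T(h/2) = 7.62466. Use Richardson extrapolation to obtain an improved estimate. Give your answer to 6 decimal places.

7.552237

R = (4·T(h/2) − T(h)) / 3 = (4·7.62466 − 7.84193)/3 = (22.65671)/3 = 7.552237.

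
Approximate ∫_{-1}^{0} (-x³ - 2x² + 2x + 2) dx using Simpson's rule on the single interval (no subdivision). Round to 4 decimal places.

0.5833

S = (b−a)/6 · [f(-1) + 4f(-0.5) + f(0)] = 0.166667·[(-1) + 4·0.625 + 2] = 0.5833.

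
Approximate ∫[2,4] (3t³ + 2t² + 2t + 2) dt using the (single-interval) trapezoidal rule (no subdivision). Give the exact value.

272

T = (b−a)/2 · [f(2) + f(4)] = 1·[38 + 234] = 272.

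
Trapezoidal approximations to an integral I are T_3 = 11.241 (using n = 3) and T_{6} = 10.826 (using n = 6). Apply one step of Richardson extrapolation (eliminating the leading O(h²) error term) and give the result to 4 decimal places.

10.6877

R = (4·T_{6} − T_3) / 3 = (4·10.826 − 11.241)/3 = (32.063)/3 = 10.6877.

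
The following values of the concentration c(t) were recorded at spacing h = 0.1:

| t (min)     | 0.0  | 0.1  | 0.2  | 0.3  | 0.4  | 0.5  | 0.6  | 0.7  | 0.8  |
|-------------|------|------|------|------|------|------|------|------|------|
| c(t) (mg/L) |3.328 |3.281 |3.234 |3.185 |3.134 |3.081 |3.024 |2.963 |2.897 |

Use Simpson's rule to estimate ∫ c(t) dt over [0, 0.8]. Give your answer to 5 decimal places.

2.50163

h = 0.1, n = 8.
(h/3)·[y₀ + 4y₁ + 2y₂ + 4y₃ + 2y₄ + 4y₅ + 2y₆ + 4y₇ + y₈] = 0.033333·(75.049) = 2.50163.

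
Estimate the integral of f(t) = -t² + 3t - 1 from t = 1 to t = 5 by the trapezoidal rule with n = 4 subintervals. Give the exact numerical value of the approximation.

h = (5 − 1)/4 = 1.
Nodes t₀,…,t₄ = 1, 2, 3, 4, 5.
f(t) = -t² + 3t - 1: f₀=1, f₁=1, f₂=-1, f₃=-5, f₄=-11.
(h/2)·[f₀ + 2f₁ + 2f₂ + 2f₃ + f₄] = 0.5·(-20) = -10.

-10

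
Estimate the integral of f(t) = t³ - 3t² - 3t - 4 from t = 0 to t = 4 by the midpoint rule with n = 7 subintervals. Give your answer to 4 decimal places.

-40.3265

h = (4 − 0)/7 = 0.571429.
Midpoints m₁,…,m₇ = 0.285714, 0.857143, 1.428571, 2, 2.571429, 3.142857, 3.714286.
f(m₁)=-5.078717, f(m₂)=-8.145773, f(m₃)=-11.492711, f(m₄)=-14, f(m₅)=-14.548105, f(m₆)=-12.017493, f(m₇)=-5.288630.
h·[f(m₁) + f(m₂) + f(m₃) + f(m₄) + f(m₅) + f(m₆) + f(m₇)] = 0.571429·(-70.571429) = -40.3265.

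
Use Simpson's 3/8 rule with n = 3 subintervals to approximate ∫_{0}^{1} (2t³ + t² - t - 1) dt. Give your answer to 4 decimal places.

-0.6667

h = (1 − 0)/3 = 0.333333.
Nodes t₀,…,t₃ = 0, 0.333333, 0.666667, 1.
f(t) = 2t³ + t² - t - 1: f₀=-1, f₁=-1.148148, f₂=-0.629630, f₃=1.
(3h/8)·[f₀ + 3f₁ + 3f₂ + f₃] = 0.125·(-5.333333) = -0.6667.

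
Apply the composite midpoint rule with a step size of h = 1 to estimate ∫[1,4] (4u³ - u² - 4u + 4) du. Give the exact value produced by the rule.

h = (4 − 1)/3 = 1.
Midpoints m₁,…,m₃ = 1.5, 2.5, 3.5.
f(m₁)=9.25, f(m₂)=50.25, f(m₃)=149.25.
h·[f(m₁) + f(m₂) + f(m₃)] = 1·(208.75) = 208.75.

208.75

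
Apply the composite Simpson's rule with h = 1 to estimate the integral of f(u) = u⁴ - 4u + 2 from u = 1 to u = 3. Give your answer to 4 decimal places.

h = (3 − 1)/2 = 1.
Nodes u₀,…,u₂ = 1, 2, 3.
f(u) = u⁴ - 4u + 2: f₀=-1, f₁=10, f₂=71.
(h/3)·[f₀ + 4f₁ + f₂] = 0.333333·(110) = 36.6667.

36.6667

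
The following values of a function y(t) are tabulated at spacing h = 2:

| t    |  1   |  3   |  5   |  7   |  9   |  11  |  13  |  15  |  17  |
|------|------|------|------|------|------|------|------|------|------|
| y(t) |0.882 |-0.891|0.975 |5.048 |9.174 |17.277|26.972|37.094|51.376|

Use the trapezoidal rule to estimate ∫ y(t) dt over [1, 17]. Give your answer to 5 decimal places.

h = 2, n = 8.
(h/2)·[y₀ + 2y₁ + 2y₂ + 2y₃ + 2y₄ + 2y₅ + 2y₆ + 2y₇ + y₈] = 1·(243.556) = 243.55600.

243.55600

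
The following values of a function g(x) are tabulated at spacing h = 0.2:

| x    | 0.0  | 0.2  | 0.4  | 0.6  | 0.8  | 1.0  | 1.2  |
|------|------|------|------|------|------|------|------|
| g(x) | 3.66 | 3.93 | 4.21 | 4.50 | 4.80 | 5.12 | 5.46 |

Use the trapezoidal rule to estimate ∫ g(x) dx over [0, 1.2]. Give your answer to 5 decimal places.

h = 0.2, n = 6.
(h/2)·[y₀ + 2y₁ + 2y₂ + 2y₃ + 2y₄ + 2y₅ + y₆] = 0.1·(54.24) = 5.42400.

5.42400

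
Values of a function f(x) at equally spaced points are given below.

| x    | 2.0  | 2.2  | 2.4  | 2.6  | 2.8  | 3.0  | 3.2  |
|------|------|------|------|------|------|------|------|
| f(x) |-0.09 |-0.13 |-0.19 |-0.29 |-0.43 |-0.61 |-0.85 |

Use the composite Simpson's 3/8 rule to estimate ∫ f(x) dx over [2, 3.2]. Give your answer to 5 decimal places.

h = 0.2, n = 6.
(3h/8)·[y₀ + 3y₁ + 3y₂ + 2y₃ + 3y₄ + 3y₅ + y₆] = 0.075·(-5.60) = -0.42000.

-0.42000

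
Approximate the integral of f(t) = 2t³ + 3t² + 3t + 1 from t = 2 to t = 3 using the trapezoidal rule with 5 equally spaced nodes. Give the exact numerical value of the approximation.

60.1875

h = (3 − 2)/4 = 0.25.
Nodes t₀,…,t₄ = 2, 2.25, 2.5, 2.75, 3.
f(t) = 2t³ + 3t² + 3t + 1: f₀=35, f₁=45.71875, f₂=58.5, f₃=73.53125, f₄=91.
(h/2)·[f₀ + 2f₁ + 2f₂ + 2f₃ + f₄] = 0.125·(481.5) = 60.1875.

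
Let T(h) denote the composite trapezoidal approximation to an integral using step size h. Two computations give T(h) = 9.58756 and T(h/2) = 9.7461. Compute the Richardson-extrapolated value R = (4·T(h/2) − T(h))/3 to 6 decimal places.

9.798947

R = (4·T(h/2) − T(h)) / 3 = (4·9.7461 − 9.58756)/3 = (29.39684)/3 = 9.798947.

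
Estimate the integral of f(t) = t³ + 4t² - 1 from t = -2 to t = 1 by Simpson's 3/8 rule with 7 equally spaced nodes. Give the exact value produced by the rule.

5.25

h = (1 − (-2))/6 = 0.5.
Nodes t₀,…,t₆ = -2, -1.5, -1, -0.5, 0, 0.5, 1.
f(t) = t³ + 4t² - 1: f₀=7, f₁=4.625, f₂=2, f₃=-0.125, f₄=-1, f₅=0.125, f₆=4.
(3h/8)·[f₀ + 3f₁ + 3f₂ + 2f₃ + 3f₄ + 3f₅ + f₆] = 0.1875·(28) = 5.25.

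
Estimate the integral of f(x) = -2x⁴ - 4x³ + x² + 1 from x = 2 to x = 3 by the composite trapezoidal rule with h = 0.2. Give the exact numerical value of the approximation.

-142.76656

h = (3 − 2)/5 = 0.2.
Nodes x₀,…,x₅ = 2, 2.2, 2.4, 2.6, 2.8, 3.
f(x) = -2x⁴ - 4x³ + x² + 1: f₀=-59, f₁=-83.6032, f₂=-114.8912, f₃=-153.9392, f₄=-201.8992, f₅=-260.
(h/2)·[f₀ + 2f₁ + 2f₂ + 2f₃ + 2f₄ + f₅] = 0.1·(-1427.6656) = -142.76656.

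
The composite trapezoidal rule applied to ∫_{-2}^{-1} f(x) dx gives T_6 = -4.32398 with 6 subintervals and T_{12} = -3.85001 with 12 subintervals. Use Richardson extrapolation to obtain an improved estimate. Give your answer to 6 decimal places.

-3.692020

R = (4·T_{12} − T_6) / 3 = (4·(-3.85001) − (-4.32398))/3 = (-11.07606)/3 = -3.692020.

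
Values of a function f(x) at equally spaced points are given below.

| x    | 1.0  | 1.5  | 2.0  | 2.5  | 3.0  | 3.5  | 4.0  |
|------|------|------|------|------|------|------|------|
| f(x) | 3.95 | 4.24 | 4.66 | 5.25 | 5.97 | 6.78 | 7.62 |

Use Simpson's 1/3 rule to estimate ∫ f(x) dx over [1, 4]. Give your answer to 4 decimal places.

h = 0.5, n = 6.
(h/3)·[y₀ + 4y₁ + 2y₂ + 4y₃ + 2y₄ + 4y₅ + y₆] = 0.166667·(97.91) = 16.3183.

16.3183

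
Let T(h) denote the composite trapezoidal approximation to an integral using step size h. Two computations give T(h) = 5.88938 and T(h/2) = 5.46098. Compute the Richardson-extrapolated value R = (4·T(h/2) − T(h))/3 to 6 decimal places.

R = (4·T(h/2) − T(h)) / 3 = (4·5.46098 − 5.88938)/3 = (15.95454)/3 = 5.318180.

5.318180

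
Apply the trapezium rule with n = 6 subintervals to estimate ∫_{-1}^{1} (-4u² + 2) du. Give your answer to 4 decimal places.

h = (1 − (-1))/6 = 0.333333.
Nodes u₀,…,u₆ = -1, -0.666667, -0.333333, 0, 0.333333, 0.666667, 1.
f(u) = -4u² + 2: f₀=-2, f₁=0.222222, f₂=1.555556, f₃=2, f₄=1.555556, f₅=0.222222, f₆=-2.
(h/2)·[f₀ + 2f₁ + 2f₂ + 2f₃ + 2f₄ + 2f₅ + f₆] = 0.166667·(7.111111) = 1.1852.

1.1852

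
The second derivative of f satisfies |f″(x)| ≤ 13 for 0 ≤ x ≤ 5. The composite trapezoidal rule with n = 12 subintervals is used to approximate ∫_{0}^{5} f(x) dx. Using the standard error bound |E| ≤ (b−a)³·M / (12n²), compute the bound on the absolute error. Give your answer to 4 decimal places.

0.9404

|E| ≤ (5)³·13 / (12·12²) = 1625/1728 = 0.9404.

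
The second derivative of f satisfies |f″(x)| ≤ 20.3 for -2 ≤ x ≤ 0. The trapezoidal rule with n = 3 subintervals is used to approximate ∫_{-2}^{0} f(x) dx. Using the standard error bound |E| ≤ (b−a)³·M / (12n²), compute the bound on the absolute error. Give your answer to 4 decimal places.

|E| ≤ (2)³·20.3 / (12·3²) = 162.4/108 = 1.5037.

1.5037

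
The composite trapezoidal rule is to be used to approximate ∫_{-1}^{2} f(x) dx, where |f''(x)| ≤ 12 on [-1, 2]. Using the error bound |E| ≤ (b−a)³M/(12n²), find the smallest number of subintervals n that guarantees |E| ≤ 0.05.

24

Need 324/(12n²) ≤ 0.05.
n² ≥ 324/(12·0.05) = 540 ⇒ n ≥ 23.2379, so the smallest n is 24.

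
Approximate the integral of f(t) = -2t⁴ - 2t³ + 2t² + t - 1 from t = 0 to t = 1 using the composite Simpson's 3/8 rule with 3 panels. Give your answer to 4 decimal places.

h = (1 − 0)/3 = 0.333333.
Nodes t₀,…,t₃ = 0, 0.333333, 0.666667, 1.
f(t) = -2t⁴ - 2t³ + 2t² + t - 1: f₀=-1, f₁=-0.543210, f₂=-0.432099, f₃=-2.
(3h/8)·[f₀ + 3f₁ + 3f₂ + f₃] = 0.125·(-5.925926) = -0.7407.

-0.7407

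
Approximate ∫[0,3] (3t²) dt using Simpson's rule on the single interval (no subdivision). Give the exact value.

27

S = (b−a)/6 · [f(0) + 4f(1.5) + f(3)] = 0.5·[0 + 4·6.75 + 27] = 27.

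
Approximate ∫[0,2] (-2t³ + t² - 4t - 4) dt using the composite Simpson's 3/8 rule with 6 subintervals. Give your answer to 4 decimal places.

-21.3333

h = (2 − 0)/6 = 0.333333.
Nodes t₀,…,t₆ = 0, 0.333333, 0.666667, 1, 1.333333, 1.666667, 2.
f(t) = -2t³ + t² - 4t - 4: f₀=-4, f₁=-5.296296, f₂=-6.814815, f₃=-9, f₄=-12.296296, f₅=-17.148148, f₆=-24.
(3h/8)·[f₀ + 3f₁ + 3f₂ + 2f₃ + 3f₄ + 3f₅ + f₆] = 0.125·(-170.666667) = -21.3333.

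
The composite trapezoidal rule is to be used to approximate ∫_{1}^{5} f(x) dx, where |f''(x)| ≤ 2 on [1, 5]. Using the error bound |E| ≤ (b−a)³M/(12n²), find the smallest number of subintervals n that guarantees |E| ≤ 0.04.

Need 128/(12n²) ≤ 0.04.
n² ≥ 128/(12·0.04) = 266.667 ⇒ n ≥ 16.3299, so the smallest n is 17.

17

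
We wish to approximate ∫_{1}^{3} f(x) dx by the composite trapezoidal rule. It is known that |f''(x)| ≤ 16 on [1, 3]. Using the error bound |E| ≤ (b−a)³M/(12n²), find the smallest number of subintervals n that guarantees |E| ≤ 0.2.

8

Need 128/(12n²) ≤ 0.2.
n² ≥ 128/(12·0.2) = 53.3333 ⇒ n ≥ 7.3030, so the smallest n is 8.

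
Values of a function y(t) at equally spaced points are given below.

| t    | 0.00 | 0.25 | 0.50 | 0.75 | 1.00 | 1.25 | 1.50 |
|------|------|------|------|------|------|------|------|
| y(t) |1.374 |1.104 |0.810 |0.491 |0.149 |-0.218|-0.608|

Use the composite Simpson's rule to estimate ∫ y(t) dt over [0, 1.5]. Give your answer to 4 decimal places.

0.6827

h = 0.25, n = 6.
(h/3)·[y₀ + 4y₁ + 2y₂ + 4y₃ + 2y₄ + 4y₅ + y₆] = 0.083333·(8.192) = 0.6827.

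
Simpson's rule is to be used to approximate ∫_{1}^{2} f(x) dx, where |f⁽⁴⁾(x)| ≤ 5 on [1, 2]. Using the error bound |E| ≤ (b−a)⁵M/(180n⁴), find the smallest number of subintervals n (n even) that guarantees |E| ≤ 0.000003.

10

Need 5/(180n⁴) ≤ 0.000003.
n⁴ ≥ 5/(180·0.000003) = 9259.26 ⇒ n ≥ 9.8094, so the smallest even n is 10. (n must be even for Simpson's rule.)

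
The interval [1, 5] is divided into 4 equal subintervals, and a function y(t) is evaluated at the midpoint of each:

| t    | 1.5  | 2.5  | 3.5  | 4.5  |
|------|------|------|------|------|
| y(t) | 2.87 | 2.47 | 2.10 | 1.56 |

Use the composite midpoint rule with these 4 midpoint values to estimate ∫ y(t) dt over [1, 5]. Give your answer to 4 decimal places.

9.0000

h = 1, n = 4.
h·[y(m₁) + y(m₂) + y(m₃) + y(m₄)] = 1·(9.00) = 9.0000.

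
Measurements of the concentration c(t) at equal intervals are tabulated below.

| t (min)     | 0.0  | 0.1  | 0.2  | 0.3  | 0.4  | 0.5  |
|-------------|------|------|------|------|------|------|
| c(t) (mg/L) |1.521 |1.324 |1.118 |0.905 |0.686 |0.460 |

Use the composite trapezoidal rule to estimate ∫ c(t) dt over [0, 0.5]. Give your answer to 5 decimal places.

h = 0.1, n = 5.
(h/2)·[y₀ + 2y₁ + 2y₂ + 2y₃ + 2y₄ + y₅] = 0.05·(10.047) = 0.50235.

0.50235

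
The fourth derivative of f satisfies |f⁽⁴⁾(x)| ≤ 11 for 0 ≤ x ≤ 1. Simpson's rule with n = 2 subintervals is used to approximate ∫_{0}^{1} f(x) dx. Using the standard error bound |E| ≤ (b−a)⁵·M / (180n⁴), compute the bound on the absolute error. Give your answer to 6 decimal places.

0.003819

|E| ≤ (1)⁵·11 / (180·2⁴) = 11/2880 = 0.003819.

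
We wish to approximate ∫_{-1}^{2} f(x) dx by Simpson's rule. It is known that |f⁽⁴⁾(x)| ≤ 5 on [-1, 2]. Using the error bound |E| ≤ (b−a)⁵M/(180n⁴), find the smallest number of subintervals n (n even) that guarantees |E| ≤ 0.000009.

30

Need 1215/(180n⁴) ≤ 0.000009.
n⁴ ≥ 1215/(180·0.000009) = 750000 ⇒ n ≥ 29.4283, so the smallest even n is 30. (n must be even for Simpson's rule.)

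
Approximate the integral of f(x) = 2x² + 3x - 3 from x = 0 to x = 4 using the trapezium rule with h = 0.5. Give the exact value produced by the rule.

55

h = (4 − 0)/8 = 0.5.
Nodes x₀,…,x₈ = 0, 0.5, 1, 1.5, 2, 2.5, 3, 3.5, 4.
f(x) = 2x² + 3x - 3: f₀=-3, f₁=-1, f₂=2, f₃=6, f₄=11, f₅=17, f₆=24, f₇=32, f₈=41.
(h/2)·[f₀ + 2f₁ + 2f₂ + 2f₃ + 2f₄ + 2f₅ + 2f₆ + 2f₇ + f₈] = 0.25·(220) = 55.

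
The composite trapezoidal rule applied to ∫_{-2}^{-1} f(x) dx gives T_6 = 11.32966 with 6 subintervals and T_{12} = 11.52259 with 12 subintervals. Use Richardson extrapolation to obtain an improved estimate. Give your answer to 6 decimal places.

R = (4·T_{12} − T_6) / 3 = (4·11.52259 − 11.32966)/3 = (34.76070)/3 = 11.586900.

11.586900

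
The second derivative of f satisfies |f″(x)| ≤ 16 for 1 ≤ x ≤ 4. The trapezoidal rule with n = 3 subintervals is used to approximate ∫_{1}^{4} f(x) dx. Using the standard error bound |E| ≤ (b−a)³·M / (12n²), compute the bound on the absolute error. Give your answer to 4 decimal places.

|E| ≤ (3)³·16 / (12·3²) = 432/108 = 4.0000.

4.0000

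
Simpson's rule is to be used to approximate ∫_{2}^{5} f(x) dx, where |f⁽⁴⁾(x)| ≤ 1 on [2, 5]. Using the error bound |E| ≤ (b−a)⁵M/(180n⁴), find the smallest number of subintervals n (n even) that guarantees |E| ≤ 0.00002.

Need 243/(180n⁴) ≤ 0.00002.
n⁴ ≥ 243/(180·0.00002) = 67500 ⇒ n ≥ 16.1185, so the smallest even n is 18. (n must be even for Simpson's rule.)

18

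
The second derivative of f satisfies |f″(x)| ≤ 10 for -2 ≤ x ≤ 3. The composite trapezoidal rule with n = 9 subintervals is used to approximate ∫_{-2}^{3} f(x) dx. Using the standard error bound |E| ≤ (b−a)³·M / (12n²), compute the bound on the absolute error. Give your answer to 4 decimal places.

|E| ≤ (5)³·10 / (12·9²) = 1250/972 = 1.2860.

1.2860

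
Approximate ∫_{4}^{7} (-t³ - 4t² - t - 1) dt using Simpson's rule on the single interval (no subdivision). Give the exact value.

S = (b−a)/6 · [f(4) + 4f(5.5) + f(7)] = 0.5·[(-133) + 4·(-293.875) + (-547)] = -927.75.

-927.75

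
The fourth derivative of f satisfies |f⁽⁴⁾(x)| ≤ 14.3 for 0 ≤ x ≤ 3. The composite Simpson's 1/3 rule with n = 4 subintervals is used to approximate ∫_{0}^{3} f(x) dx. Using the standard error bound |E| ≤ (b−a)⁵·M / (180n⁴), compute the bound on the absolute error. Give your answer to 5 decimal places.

|E| ≤ (3)⁵·14.3 / (180·4⁴) = 3474.9/46080 = 0.07541.

0.07541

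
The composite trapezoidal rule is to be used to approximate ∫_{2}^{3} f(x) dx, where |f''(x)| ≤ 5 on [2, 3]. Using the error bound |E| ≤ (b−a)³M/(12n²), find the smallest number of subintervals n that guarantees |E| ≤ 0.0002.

Need 5/(12n²) ≤ 0.0002.
n² ≥ 5/(12·0.0002) = 2083.33 ⇒ n ≥ 45.6435, so the smallest n is 46.

46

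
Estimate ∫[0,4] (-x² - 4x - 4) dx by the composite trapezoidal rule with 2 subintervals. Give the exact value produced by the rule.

-72

h = (4 − 0)/2 = 2.
Nodes x₀,…,x₂ = 0, 2, 4.
f(x) = -x² - 4x - 4: f₀=-4, f₁=-16, f₂=-36.
(h/2)·[f₀ + 2f₁ + f₂] = 1·(-72) = -72.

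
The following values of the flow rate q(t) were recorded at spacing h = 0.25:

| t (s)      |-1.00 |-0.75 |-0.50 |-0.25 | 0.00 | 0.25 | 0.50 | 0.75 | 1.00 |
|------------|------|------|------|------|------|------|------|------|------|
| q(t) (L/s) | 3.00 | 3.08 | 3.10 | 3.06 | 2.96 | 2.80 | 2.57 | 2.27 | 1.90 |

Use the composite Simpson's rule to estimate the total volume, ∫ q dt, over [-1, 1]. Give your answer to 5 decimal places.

h = 0.25, n = 8.
(h/3)·[y₀ + 4y₁ + 2y₂ + 4y₃ + 2y₄ + 4y₅ + 2y₆ + 4y₇ + y₈] = 0.083333·(67.00) = 5.58333.

5.58333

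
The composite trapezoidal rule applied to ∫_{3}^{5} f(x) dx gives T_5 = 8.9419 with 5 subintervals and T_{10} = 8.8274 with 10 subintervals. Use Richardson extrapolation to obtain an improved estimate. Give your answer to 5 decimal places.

8.78923

R = (4·T_{10} − T_5) / 3 = (4·8.8274 − 8.9419)/3 = (26.3677)/3 = 8.78923.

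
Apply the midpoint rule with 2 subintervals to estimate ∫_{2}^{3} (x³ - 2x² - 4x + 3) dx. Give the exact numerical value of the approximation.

-3.53125

h = (3 − 2)/2 = 0.5.
Midpoints m₁,…,m₂ = 2.25, 2.75.
f(m₁)=-4.734375, f(m₂)=-2.328125.
h·[f(m₁) + f(m₂)] = 0.5·(-7.0625) = -3.53125.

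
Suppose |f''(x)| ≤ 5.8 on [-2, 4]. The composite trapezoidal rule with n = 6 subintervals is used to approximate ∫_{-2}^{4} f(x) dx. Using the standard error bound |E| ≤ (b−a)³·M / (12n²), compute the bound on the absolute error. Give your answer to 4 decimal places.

2.9000

|E| ≤ (6)³·5.8 / (12·6²) = 1252.8/432 = 2.9000.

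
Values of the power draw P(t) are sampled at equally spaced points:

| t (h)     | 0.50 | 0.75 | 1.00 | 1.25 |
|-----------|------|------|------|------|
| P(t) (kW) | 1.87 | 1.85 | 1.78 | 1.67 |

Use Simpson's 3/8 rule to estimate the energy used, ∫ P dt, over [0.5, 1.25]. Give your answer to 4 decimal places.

1.3528

h = 0.25, n = 3.
(3h/8)·[y₀ + 3y₁ + 3y₂ + y₃] = 0.09375·(14.43) = 1.3528.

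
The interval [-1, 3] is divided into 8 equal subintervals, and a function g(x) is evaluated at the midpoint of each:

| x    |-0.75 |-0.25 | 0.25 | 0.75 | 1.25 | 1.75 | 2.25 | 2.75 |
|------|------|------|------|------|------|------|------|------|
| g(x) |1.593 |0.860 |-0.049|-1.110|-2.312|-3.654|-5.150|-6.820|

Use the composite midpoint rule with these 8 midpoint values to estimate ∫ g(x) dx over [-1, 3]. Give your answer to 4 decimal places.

-8.3210

h = 0.5, n = 8.
h·[y(m₁) + y(m₂) + y(m₃) + y(m₄) + y(m₅) + y(m₆) + y(m₇) + y(m₈)] = 0.5·(-16.642) = -8.3210.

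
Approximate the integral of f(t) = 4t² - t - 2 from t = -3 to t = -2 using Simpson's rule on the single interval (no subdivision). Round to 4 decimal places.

S = (b−a)/6 · [f(-3) + 4f(-2.5) + f(-2)] = 0.166667·[37 + 4·25.5 + 16] = 25.8333.

25.8333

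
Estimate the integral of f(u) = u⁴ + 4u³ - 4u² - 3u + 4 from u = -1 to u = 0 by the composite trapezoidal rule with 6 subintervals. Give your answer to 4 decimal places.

h = (0 − (-1))/6 = 0.166667.
Nodes u₀,…,u₆ = -1, -0.833333, -0.666667, -0.5, -0.333333, -0.166667, 0.
f(u) = u⁴ + 4u³ - 4u² - 3u + 4: f₀=0, f₁=1.889660, f₂=3.234568, f₃=4.0625, f₄=4.419753, f₅=4.371142, f₆=4.
(h/2)·[f₀ + 2f₁ + 2f₂ + 2f₃ + 2f₄ + 2f₅ + f₆] = 0.083333·(39.955247) = 3.3296.

3.3296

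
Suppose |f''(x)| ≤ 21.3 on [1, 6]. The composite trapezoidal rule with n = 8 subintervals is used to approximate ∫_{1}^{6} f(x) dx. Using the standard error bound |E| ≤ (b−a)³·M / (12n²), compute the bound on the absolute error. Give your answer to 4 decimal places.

|E| ≤ (5)³·21.3 / (12·8²) = 2662.5/768 = 3.4668.

3.4668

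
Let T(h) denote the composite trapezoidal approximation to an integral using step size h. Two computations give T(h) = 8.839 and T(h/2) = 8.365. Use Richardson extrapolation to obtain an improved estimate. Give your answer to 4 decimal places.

R = (4·T(h/2) − T(h)) / 3 = (4·8.365 − 8.839)/3 = (24.621)/3 = 8.2070.

8.2070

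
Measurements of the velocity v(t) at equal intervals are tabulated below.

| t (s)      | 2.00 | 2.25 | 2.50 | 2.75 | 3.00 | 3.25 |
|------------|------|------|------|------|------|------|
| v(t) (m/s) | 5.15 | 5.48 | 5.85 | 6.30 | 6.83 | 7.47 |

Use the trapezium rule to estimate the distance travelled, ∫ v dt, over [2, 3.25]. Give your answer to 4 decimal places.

h = 0.25, n = 5.
(h/2)·[y₀ + 2y₁ + 2y₂ + 2y₃ + 2y₄ + y₅] = 0.125·(61.54) = 7.6925.

7.6925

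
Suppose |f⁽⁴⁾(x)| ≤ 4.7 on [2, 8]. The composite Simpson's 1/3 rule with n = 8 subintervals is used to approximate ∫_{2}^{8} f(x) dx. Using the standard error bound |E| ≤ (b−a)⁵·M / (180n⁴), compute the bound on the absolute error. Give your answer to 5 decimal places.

0.04957

|E| ≤ (6)⁵·4.7 / (180·8⁴) = 36547.2/737280 = 0.04957.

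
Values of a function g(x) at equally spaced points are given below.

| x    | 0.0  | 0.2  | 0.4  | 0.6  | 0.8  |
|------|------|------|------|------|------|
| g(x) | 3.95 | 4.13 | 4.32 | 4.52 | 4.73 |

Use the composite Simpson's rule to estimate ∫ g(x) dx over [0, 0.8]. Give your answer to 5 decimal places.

h = 0.2, n = 4.
(h/3)·[y₀ + 4y₁ + 2y₂ + 4y₃ + y₄] = 0.066667·(51.92) = 3.46133.

3.46133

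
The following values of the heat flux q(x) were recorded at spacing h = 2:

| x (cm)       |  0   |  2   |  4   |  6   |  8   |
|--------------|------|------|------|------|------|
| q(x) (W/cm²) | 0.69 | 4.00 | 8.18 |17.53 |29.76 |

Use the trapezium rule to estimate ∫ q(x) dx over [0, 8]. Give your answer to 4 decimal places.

89.8700

h = 2, n = 4.
(h/2)·[y₀ + 2y₁ + 2y₂ + 2y₃ + y₄] = 1·(89.87) = 89.8700.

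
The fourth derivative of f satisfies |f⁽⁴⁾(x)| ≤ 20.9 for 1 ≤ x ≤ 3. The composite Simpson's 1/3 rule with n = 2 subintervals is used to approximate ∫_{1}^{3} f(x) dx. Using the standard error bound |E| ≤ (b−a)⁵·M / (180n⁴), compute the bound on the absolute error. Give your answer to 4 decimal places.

0.2322

|E| ≤ (2)⁵·20.9 / (180·2⁴) = 668.8/2880 = 0.2322.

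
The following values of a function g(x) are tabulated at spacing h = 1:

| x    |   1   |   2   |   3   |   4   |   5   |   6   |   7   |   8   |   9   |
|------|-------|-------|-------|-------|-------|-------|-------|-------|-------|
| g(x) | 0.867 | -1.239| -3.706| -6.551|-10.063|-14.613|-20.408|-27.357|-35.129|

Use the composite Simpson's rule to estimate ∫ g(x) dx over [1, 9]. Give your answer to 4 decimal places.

h = 1, n = 8.
(h/3)·[y₀ + 4y₁ + 2y₂ + 4y₃ + 2y₄ + 4y₅ + 2y₆ + 4y₇ + y₈] = 0.333333·(-301.656) = -100.5520.

-100.5520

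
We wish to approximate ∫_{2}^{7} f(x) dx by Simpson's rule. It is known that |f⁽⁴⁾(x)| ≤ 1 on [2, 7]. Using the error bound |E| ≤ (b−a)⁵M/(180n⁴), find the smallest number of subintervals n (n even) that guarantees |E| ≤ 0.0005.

14

Need 3125/(180n⁴) ≤ 0.0005.
n⁴ ≥ 3125/(180·0.0005) = 34722.2 ⇒ n ≥ 13.6506, so the smallest even n is 14. (n must be even for Simpson's rule.)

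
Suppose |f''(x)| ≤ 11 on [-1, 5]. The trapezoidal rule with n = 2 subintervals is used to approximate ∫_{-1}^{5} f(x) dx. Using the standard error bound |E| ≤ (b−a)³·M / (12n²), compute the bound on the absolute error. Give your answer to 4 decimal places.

49.5000

|E| ≤ (6)³·11 / (12·2²) = 2376/48 = 49.5000.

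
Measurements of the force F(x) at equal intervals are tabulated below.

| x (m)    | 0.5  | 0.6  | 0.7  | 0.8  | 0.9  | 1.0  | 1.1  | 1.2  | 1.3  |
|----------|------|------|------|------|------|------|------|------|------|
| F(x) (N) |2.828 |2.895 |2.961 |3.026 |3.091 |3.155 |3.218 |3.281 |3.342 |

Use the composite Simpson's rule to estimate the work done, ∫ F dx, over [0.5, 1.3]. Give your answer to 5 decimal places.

h = 0.1, n = 8.
(h/3)·[y₀ + 4y₁ + 2y₂ + 4y₃ + 2y₄ + 4y₅ + 2y₆ + 4y₇ + y₈] = 0.033333·(74.138) = 2.47127.

2.47127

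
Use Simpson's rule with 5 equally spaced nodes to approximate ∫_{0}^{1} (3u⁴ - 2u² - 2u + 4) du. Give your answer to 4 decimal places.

h = (1 − 0)/4 = 0.25.
Nodes u₀,…,u₄ = 0, 0.25, 0.5, 0.75, 1.
f(u) = 3u⁴ - 2u² - 2u + 4: f₀=4, f₁=3.38671875, f₂=2.6875, f₃=2.32421875, f₄=3.
(h/3)·[f₀ + 4f₁ + 2f₂ + 4f₃ + f₄] = 0.083333·(35.21875) = 2.9349.

2.9349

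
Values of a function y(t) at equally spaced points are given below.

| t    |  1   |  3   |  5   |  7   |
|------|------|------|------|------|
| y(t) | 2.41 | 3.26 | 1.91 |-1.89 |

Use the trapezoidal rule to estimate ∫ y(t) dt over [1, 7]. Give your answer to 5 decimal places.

h = 2, n = 3.
(h/2)·[y₀ + 2y₁ + 2y₂ + y₃] = 1·(10.86) = 10.86000.

10.86000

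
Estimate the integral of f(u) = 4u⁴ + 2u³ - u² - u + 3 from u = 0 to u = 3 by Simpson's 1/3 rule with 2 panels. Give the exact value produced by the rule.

238.5

h = (3 − 0)/2 = 1.5.
Nodes u₀,…,u₂ = 0, 1.5, 3.
f(u) = 4u⁴ + 2u³ - u² - u + 3: f₀=3, f₁=26.25, f₂=369.
(h/3)·[f₀ + 4f₁ + f₂] = 0.5·(477) = 238.5.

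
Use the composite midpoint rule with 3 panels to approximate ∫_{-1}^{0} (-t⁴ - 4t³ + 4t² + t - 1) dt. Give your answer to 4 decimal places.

h = (0 − (-1))/3 = 0.333333.
Midpoints m₁,…,m₃ = -0.833333, -0.5, -0.166667.
f(m₁)=2.777006, f(m₂)=-0.0625, f(m₃)=-1.037809.
h·[f(m₁) + f(m₂) + f(m₃)] = 0.333333·(1.676698) = 0.5589.

0.5589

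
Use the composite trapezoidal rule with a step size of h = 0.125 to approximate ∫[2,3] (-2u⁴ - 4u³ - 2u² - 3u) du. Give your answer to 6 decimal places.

-169.847900

h = (3 − 2)/8 = 0.125.
Nodes u₀,…,u₈ = 2, 2.125, 2.25, 2.375, 2.5, 2.625, 2.75, 2.875, 3.
f(u) = -2u⁴ - 4u³ - 2u² - 3u: f₀=-78, f₁=-94.57080078125, f₂=-113.6953125, f₃=-135.62548828125, f₄=-160.625, f₅=-188.96923828125, f₆=-220.9453125, f₇=-256.85205078125, f₈=-297.
(h/2)·[f₀ + 2f₁ + 2f₂ + 2f₃ + 2f₄ + 2f₅ + 2f₆ + 2f₇ + f₈] = 0.0625·(-2717.56640625) = -169.847900.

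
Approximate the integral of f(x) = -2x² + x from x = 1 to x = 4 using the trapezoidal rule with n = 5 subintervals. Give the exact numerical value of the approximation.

-34.86

h = (4 − 1)/5 = 0.6.
Nodes x₀,…,x₅ = 1, 1.6, 2.2, 2.8, 3.4, 4.
f(x) = -2x² + x: f₀=-1, f₁=-3.52, f₂=-7.48, f₃=-12.88, f₄=-19.72, f₅=-28.
(h/2)·[f₀ + 2f₁ + 2f₂ + 2f₃ + 2f₄ + f₅] = 0.3·(-116.2) = -34.86.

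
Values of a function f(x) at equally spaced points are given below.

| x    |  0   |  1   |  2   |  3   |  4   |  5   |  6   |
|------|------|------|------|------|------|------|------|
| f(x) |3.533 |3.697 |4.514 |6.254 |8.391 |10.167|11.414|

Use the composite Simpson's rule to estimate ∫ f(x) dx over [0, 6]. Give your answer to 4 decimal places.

h = 1, n = 6.
(h/3)·[y₀ + 4y₁ + 2y₂ + 4y₃ + 2y₄ + 4y₅ + y₆] = 0.333333·(121.229) = 40.4097.

40.4097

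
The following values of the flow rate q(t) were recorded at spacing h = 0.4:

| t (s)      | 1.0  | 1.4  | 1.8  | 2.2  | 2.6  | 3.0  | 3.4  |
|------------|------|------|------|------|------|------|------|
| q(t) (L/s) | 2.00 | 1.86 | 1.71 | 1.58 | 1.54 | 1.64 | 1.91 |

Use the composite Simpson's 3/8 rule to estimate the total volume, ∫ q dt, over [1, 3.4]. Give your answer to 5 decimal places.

h = 0.4, n = 6.
(3h/8)·[y₀ + 3y₁ + 3y₂ + 2y₃ + 3y₄ + 3y₅ + y₆] = 0.15·(27.32) = 4.09800.

4.09800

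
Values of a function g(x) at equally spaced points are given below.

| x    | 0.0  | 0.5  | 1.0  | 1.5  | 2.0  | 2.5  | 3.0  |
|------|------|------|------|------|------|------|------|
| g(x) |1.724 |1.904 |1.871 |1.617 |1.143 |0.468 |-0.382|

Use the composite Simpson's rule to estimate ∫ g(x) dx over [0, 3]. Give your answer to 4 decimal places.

h = 0.5, n = 6.
(h/3)·[y₀ + 4y₁ + 2y₂ + 4y₃ + 2y₄ + 4y₅ + y₆] = 0.166667·(23.326) = 3.8877.

3.8877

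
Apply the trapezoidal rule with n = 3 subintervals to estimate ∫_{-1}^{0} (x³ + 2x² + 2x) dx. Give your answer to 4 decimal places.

-0.5741

h = (0 − (-1))/3 = 0.333333.
Nodes x₀,…,x₃ = -1, -0.666667, -0.333333, 0.
f(x) = x³ + 2x² + 2x: f₀=-1, f₁=-0.740741, f₂=-0.481481, f₃=0.
(h/2)·[f₀ + 2f₁ + 2f₂ + f₃] = 0.166667·(-3.444444) = -0.5741.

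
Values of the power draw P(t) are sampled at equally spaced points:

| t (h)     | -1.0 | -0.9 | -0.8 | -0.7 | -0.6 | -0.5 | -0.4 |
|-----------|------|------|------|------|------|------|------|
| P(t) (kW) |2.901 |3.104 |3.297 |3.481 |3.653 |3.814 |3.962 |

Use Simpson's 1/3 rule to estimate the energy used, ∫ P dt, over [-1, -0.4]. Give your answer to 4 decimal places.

2.0786

h = 0.1, n = 6.
(h/3)·[y₀ + 4y₁ + 2y₂ + 4y₃ + 2y₄ + 4y₅ + y₆] = 0.033333·(62.359) = 2.0786.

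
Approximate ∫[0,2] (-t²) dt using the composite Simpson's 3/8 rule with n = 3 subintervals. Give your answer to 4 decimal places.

h = (2 − 0)/3 = 0.666667.
Nodes t₀,…,t₃ = 0, 0.666667, 1.333333, 2.
f(t) = -t²: f₀=0, f₁=-0.444444, f₂=-1.777778, f₃=-4.
(3h/8)·[f₀ + 3f₁ + 3f₂ + f₃] = 0.25·(-10.666667) = -2.6667.

-2.6667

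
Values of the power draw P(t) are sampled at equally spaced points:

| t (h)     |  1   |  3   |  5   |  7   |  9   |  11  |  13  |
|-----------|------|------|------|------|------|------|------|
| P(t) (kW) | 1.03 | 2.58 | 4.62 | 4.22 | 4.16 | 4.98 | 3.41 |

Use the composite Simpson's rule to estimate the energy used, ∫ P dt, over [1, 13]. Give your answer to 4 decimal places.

h = 2, n = 6.
(h/3)·[y₀ + 4y₁ + 2y₂ + 4y₃ + 2y₄ + 4y₅ + y₆] = 0.666667·(69.12) = 46.0800.

46.0800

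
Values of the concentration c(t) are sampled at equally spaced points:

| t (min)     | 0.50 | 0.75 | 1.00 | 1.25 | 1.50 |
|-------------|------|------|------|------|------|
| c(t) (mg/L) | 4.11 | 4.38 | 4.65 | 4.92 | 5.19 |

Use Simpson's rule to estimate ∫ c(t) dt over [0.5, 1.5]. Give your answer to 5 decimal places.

4.65000

h = 0.25, n = 4.
(h/3)·[y₀ + 4y₁ + 2y₂ + 4y₃ + y₄] = 0.083333·(55.80) = 4.65000.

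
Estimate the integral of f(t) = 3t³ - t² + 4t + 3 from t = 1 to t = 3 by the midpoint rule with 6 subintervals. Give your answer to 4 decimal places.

h = (3 − 1)/6 = 0.333333.
Midpoints m₁,…,m₆ = 1.166667, 1.5, 1.833333, 2.166667, 2.5, 2.833333.
f(m₁)=11.069444, f(m₂)=16.875, f(m₃)=25.458333, f(m₄)=37.486111, f(m₅)=53.625, f(m₆)=74.541667.
h·[f(m₁) + f(m₂) + f(m₃) + f(m₄) + f(m₅) + f(m₆)] = 0.333333·(219.055556) = 73.0185.

73.0185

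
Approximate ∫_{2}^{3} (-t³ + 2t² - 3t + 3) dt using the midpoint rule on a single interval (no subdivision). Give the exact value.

-7.625

M = (b−a)·f(2.5) = 1·(-7.625) = -7.625.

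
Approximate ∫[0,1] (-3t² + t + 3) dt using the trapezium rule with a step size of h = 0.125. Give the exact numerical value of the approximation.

2.4921875

h = (1 − 0)/8 = 0.125.
Nodes t₀,…,t₈ = 0, 0.125, 0.25, 0.375, 0.5, 0.625, 0.75, 0.875, 1.
f(t) = -3t² + t + 3: f₀=3, f₁=3.078125, f₂=3.0625, f₃=2.953125, f₄=2.75, f₅=2.453125, f₆=2.0625, f₇=1.578125, f₈=1.
(h/2)·[f₀ + 2f₁ + 2f₂ + 2f₃ + 2f₄ + 2f₅ + 2f₆ + 2f₇ + f₈] = 0.0625·(39.875) = 2.4921875.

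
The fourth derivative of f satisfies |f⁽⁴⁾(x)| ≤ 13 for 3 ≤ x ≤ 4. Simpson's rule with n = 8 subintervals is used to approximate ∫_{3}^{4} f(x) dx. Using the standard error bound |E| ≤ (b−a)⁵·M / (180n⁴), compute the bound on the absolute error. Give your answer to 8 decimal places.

0.00001763

|E| ≤ (1)⁵·13 / (180·8⁴) = 13/737280 = 0.00001763.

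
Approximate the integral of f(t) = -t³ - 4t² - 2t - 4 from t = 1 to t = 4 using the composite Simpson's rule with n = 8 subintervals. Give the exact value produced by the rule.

h = (4 − 1)/8 = 0.375.
Nodes t₀,…,t₈ = 1, 1.375, 1.75, 2.125, 2.5, 2.875, 3.25, 3.625, 4.
f(t) = -t³ - 4t² - 2t - 4: f₀=-11, f₁=-16.912109375, f₂=-25.109375, f₃=-35.908203125, f₄=-49.625, f₅=-66.576171875, f₆=-87.078125, f₇=-111.447265625, f₈=-140.
(h/3)·[f₀ + 4f₁ + 2f₂ + 4f₃ + 2f₄ + 4f₅ + 2f₆ + 4f₇ + f₈] = 0.125·(-1398) = -174.75.

-174.75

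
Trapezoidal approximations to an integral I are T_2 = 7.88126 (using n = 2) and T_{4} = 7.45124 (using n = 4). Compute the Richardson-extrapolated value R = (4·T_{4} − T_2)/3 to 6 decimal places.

7.307900

R = (4·T_{4} − T_2) / 3 = (4·7.45124 − 7.88126)/3 = (21.92370)/3 = 7.307900.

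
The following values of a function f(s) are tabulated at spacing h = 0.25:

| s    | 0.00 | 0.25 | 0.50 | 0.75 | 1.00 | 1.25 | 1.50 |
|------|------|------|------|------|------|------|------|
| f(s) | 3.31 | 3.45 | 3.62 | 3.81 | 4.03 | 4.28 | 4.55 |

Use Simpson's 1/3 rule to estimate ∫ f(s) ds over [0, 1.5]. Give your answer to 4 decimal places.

h = 0.25, n = 6.
(h/3)·[y₀ + 4y₁ + 2y₂ + 4y₃ + 2y₄ + 4y₅ + y₆] = 0.083333·(69.32) = 5.7767.

5.7767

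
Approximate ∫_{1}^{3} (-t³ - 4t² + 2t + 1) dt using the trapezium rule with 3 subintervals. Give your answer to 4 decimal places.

-46.1481

h = (3 − 1)/3 = 0.666667.
Nodes t₀,…,t₃ = 1, 1.666667, 2.333333, 3.
f(t) = -t³ - 4t² + 2t + 1: f₀=-2, f₁=-11.407407, f₂=-28.814815, f₃=-56.
(h/2)·[f₀ + 2f₁ + 2f₂ + f₃] = 0.333333·(-138.444444) = -46.1481.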